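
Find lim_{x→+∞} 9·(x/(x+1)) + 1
Evaluate the dominant behaviour as x → +∞; each term tends to a finite value or vanishes.
Limit = 10.

Final answer: 10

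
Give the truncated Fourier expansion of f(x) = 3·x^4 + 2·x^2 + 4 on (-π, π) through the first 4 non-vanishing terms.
(136 - 24·π^2)·cos(x) + (-7 + 6·π^2)·cos(2·x) + (8/9 - 8·π^2/3)·cos(3·x) + 4 + 2·π^2/3 + 3·π^4/5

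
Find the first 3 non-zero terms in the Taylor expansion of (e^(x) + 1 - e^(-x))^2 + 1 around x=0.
4·x^2 + 4·x + 2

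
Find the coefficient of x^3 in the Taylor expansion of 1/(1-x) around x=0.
Expand to order 3: 1/(1-x) = x^3 + x^2 + x + 1 + O(x^4).
The coefficient of x^3 is 1.

Final answer: 1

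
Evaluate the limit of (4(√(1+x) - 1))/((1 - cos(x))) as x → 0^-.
Both numerator and denominator → 0 as x → 0^-; this is a 0/0 indeterminate form.
Expand each to leading order near x = 0: numerator ~ 2·x, denominator ~ x^2/2.
The limit of the ratio is -∞.

Final answer: -∞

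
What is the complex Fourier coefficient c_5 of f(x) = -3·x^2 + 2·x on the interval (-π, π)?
Compute the real Fourier coefficients first: a_5 = 12/25, b_5 = 4/5.
Then c_5 = (a_5 − i·b_5)/2 = 6/25 - 2·i/5.

Final answer: 6/25 - 2·i/5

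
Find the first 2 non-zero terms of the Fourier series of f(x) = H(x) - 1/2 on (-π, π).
2·sin(x)/π + 2·sin(3·x)/(3·π)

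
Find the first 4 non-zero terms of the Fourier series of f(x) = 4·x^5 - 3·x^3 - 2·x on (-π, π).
(-166·π^2 + 8·π^4 + 992)·sin(x) + (-4·π^4 - 65/2 + 23·π^2)·sin(2·x) + (-214·π^2/27 + 320/81 + 8·π^4/3)·sin(3·x) + (-2·π^4 - 1/2 + 4·π^2)·sin(4·x)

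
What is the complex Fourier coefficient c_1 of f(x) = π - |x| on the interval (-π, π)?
Compute the real Fourier coefficients first: a_1 = 4/π, b_1 = 0.
Then c_1 = (a_1 − i·b_1)/2 = 2/π.

Final answer: 2/π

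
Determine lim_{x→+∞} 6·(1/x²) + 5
Evaluate the dominant behaviour as x → +∞; each term tends to a finite value or vanishes.
Limit = 5.

Final answer: 5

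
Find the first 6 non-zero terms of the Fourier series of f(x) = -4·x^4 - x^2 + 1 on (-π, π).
(-188 + 32·π^2)·cos(x) + (11 - 8·π^2)·cos(2·x) + (-52/27 + 32·π^2/9)·cos(3·x) + (1/2 - 2·π^2)·cos(4·x) + (-92/625 + 32·π^2/25)·cos(5·x) - 4·π^4/5 - π^2/3 + 1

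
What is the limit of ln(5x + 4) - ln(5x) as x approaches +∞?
This is an ∞ − ∞ indeterminate form.
Combine the logarithms: ln(5x+4) − ln(5x) = ln((5x+4)/(5x)) = ln(1 + 4/(5x)) → ln(1) = 0.
Limit = 0.

Final answer: 0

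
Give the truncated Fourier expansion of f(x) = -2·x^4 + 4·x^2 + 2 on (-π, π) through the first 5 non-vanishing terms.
(-112 + 16·π^2)·cos(x) + (10 - 4·π^2)·cos(2·x) + (-80/27 + 16·π^2/9)·cos(3·x) + (11/8 - π^2)·cos(4·x) - 2·π^4/5 + 2 + 4·π^2/3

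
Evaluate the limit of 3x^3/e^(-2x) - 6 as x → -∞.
The quotient is an ∞/∞ indeterminate form as x → -∞.
Compare growth rates of the dominant terms (exponentials ≫ polynomials ≫ logarithms), or apply L'Hôpital's rule; the quotient → 0.
Adding the constant: 0 - 6 = -6. Limit = -6.

Final answer: -6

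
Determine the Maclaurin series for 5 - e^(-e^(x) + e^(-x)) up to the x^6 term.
-28·x^6/45 + 19·x^5/20 - 4·x^4/3 + 5·x^3/3 - 2·x^2 + 2·x + 4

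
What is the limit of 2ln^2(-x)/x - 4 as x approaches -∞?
The quotient is an ∞/∞ indeterminate form as x → -∞.
Compare growth rates of the dominant terms (exponentials ≫ polynomials ≫ logarithms), or apply L'Hôpital's rule; the quotient → 0.
Adding the constant: 0 - 4 = -4. Limit = -4.

Final answer: -4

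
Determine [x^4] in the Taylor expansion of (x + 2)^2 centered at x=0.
Expand to order 4: (x + 2)^2 = x^2 + 4·x + 4 + O(x^5).
The coefficient of x^4 is 0.

Final answer: 0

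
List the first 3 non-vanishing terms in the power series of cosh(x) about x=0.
x^4/24 + x^2/2 + 1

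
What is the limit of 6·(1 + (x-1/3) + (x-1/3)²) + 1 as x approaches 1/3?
Direct substitution at x = 1/3 gives 7.

Final answer: 7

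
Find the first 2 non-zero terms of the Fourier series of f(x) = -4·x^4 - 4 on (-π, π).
(-192 + 32·π^2)·cos(x) - 4·π^4/5 - 4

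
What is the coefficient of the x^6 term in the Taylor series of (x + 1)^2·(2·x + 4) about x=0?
Expand to order 6: (x + 1)^2·(2·x + 4) = 2·x^3 + 8·x^2 + 10·x + 4 + O(x^7).
The coefficient of x^6 is 0.

Final answer: 0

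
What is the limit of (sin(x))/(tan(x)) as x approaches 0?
Both numerator and denominator → 0 as x → 0; this is a 0/0 indeterminate form.
Expand each to leading order near x = 0: numerator ~ x, denominator ~ x.
The limit of the ratio is 1.

Final answer: 1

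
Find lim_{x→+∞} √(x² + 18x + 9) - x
This is an ∞ − ∞ indeterminate form.
Multiply and divide by the conjugate √(x²+18x + 9) + x; the x² terms cancel, leaving (18x + 9)/(√(x²+18x + 9)+x) → 18/2 = 9.
Limit = 9.

Final answer: 9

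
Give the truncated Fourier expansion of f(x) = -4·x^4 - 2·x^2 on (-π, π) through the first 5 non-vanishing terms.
(-184 + 32·π^2)·cos(x) + (10 - 8·π^2)·cos(2·x) + (-40/27 + 32·π^2/9)·cos(3·x) + (1/4 - 2·π^2)·cos(4·x) - 4·π^4/5 - 2·π^2/3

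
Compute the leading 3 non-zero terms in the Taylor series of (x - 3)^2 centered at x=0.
x^2 - 6·x + 9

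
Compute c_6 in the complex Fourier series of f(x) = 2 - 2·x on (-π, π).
Compute the real Fourier coefficients first: a_6 = 0, b_6 = 2/3.
Then c_6 = (a_6 − i·b_6)/2 = -i/3.

Final answer: -i/3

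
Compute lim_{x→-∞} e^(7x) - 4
Evaluate the dominant behaviour as x → -∞; each term tends to a finite value or vanishes.
Limit = -4.

Final answer: -4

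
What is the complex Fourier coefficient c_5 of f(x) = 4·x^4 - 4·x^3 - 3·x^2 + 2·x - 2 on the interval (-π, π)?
Compute the real Fourier coefficients first: a_5 = 492/625 - 32·π^2/25, b_5 = 148/125 - 8·π^2/5.
Then c_5 = (a_5 − i·b_5)/2 = -16·π^2/25 + 246/625 - 74·i/125 + 4·i·π^2/5.

Final answer: -16·π^2/25 + 246/625 - 74·i/125 + 4·i·π^2/5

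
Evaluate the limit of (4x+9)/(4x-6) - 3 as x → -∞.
Evaluate the dominant behaviour as x → -∞; each term tends to a finite value or vanishes.
Limit = -2.

Final answer: -2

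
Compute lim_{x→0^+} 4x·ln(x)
This is a 0·∞ indeterminate form at x → 0⁺.
Rewrite the product as 4·ln(x) / x^(-1) and apply L'Hôpital, or use the standard hierarchy x^(-1) ≫ |ln x| as x → 0⁺.
The indeterminate product → 0, so the limit = 0.

Final answer: 0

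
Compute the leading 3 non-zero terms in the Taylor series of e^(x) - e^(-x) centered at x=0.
x^5/60 + x^3/3 + 2·x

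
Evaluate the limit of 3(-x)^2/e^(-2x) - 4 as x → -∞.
The quotient is an ∞/∞ indeterminate form as x → -∞.
Compare growth rates of the dominant terms (exponentials ≫ polynomials ≫ logarithms), or apply L'Hôpital's rule; the quotient → 0.
Adding the constant: 0 - 4 = -4. Limit = -4.

Final answer: -4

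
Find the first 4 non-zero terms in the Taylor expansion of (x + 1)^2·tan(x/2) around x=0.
x^4/12 + 13·x^3/24 + x^2 + x/2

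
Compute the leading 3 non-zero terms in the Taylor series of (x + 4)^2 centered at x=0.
x^2 + 8·x + 16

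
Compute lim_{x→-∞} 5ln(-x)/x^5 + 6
The quotient is an ∞/∞ indeterminate form as x → -∞.
Compare growth rates of the dominant terms (exponentials ≫ polynomials ≫ logarithms), or apply L'Hôpital's rule; the quotient → 0.
Adding the constant: 0 + 6 = 6. Limit = 6.

Final answer: 6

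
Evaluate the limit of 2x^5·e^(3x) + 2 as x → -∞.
The product is a 0·∞ indeterminate form at x → -∞.
Rewrite the product as 2x^5 / e^(-3x) (an ∞/∞ form) and apply L'Hôpital, or use the standard hierarchy e^(3|x|) ≫ |x^5| as x → -∞.
The indeterminate product → 0, so the limit = 2.

Final answer: 2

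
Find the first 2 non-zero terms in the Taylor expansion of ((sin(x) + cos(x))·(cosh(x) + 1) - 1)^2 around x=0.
4·x + 1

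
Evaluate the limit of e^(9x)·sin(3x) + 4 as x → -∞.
Evaluate the dominant behaviour as x → -∞; each term tends to a finite value or vanishes.
Limit = 4.

Final answer: 4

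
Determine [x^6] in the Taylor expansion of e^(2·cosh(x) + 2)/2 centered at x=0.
Expand to order 6: e^(2·cosh(x) + 2)/2 = 91·x^6·e^(4)/720 + 7·x^4·e^(4)/24 + x^2·e^(4)/2 + e^(4)/2 + O(x^7).
The coefficient of x^6 is 91·e^(4)/720.

Final answer: 91·e^(4)/720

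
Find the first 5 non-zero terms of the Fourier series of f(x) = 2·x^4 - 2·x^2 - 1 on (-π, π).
(104 - 16·π^2)·cos(x) + (-8 + 4·π^2)·cos(2·x) + (56/27 - 16·π^2/9)·cos(3·x) + (-7/8 + π^2)·cos(4·x) - 2·π^2/3 - 1 + 2·π^4/5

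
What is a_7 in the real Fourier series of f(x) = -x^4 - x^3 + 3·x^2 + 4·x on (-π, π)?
a_7 = (1/π) ∫_{-π}^{π} f(x)·cos(7x) dx.
Evaluate the integral (use parity and integration by parts as needed): a_7 = -636/2401 + 8·π^2/49.

Final answer: -636/2401 + 8·π^2/49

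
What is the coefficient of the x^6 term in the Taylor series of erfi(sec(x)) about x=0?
Expand to order 6: erfi(sec(x)) = 301·e·x^6/(360·√(π)) + 11·e·x^4/(12·√(π)) + e·x^2/√(π) + erfi(1) + O(x^7).
The coefficient of x^6 is 301·e/(360·√(π)).

Final answer: 301·e/(360·√(π))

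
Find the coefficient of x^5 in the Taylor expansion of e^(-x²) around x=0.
Expand to order 5: e^(-x²) = x^4/2 - x^2 + 1 + O(x^6).
The coefficient of x^5 is 0.

Final answer: 0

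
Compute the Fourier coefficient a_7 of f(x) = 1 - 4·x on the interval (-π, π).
a_7 = (1/π) ∫_{-π}^{π} f(x)·cos(7x) dx.
Evaluate the integral (use parity and integration by parts as needed): a_7 = 0.

Final answer: 0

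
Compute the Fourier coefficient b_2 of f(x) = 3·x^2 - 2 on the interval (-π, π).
b_2 = (1/π) ∫_{-π}^{π} f(x)·sin(2x) dx.
Evaluate the integral (use parity and integration by parts as needed): b_2 = 0.

Final answer: 0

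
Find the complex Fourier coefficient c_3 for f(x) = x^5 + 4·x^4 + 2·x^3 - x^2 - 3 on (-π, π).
Compute the real Fourier coefficients first: a_3 = 76/27 - 32·π^2/9, b_3 = -4·π^2/27 + 8/81 + 2·π^4/3.
Then c_3 = (a_3 − i·b_3)/2 = -16·π^2/9 + 38/27 - i·π^4/3 - 4·i/81 + 2·i·π^2/27.

Final answer: -16·π^2/9 + 38/27 - i·π^4/3 - 4·i/81 + 2·i·π^2/27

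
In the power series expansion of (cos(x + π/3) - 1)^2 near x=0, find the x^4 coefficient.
Expand to order 4: (cos(x + π/3) - 1)^2 = -5·x^4/24 + √(3)·x^3/6 + x^2 + √(3)·x/2 + 1/4 + O(x^5).
The coefficient of x^4 is -5/24.

Final answer: -5/24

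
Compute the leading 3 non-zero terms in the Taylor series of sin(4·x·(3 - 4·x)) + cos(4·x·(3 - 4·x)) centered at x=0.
-88·x^2 + 12·x + 1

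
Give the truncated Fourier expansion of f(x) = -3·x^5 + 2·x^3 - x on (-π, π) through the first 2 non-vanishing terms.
(-746 - 6·π^4 + 124·π^2)·sin(x) + (-17·π^2 + 53/2 + 3·π^4)·sin(2·x)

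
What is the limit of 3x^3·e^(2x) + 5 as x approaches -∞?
The product is a 0·∞ indeterminate form at x → -∞.
Rewrite the product as 3x^3 / e^(-2x) (an ∞/∞ form) and apply L'Hôpital, or use the standard hierarchy e^(2|x|) ≫ |x^3| as x → -∞.
The indeterminate product → 0, so the limit = 5.

Final answer: 5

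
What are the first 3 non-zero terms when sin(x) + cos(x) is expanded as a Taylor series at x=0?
-x^2/2 + x + 1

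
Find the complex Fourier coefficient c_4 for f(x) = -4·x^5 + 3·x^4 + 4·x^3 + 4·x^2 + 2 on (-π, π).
Compute the real Fourier coefficients first: a_4 = 7/16 + 3·π^2/2, b_4 = -9·π^2/2 + 27/16 + 2·π^4.
Then c_4 = (a_4 − i·b_4)/2 = 7/32 + 3·π^2/4 - i·π^4 - 27·i/32 + 9·i·π^2/4.

Final answer: 7/32 + 3·π^2/4 - i·π^4 - 27·i/32 + 9·i·π^2/4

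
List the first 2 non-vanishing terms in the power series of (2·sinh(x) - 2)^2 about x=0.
4 - 8·x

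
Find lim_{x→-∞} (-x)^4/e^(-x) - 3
The quotient is an ∞/∞ indeterminate form as x → -∞.
Compare growth rates of the dominant terms (exponentials ≫ polynomials ≫ logarithms), or apply L'Hôpital's rule; the quotient → 0.
Adding the constant: 0 - 3 = -3. Limit = -3.

Final answer: -3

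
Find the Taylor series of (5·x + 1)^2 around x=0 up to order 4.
25·x^2 + 10·x + 1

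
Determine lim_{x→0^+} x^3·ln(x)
This is a 0·∞ indeterminate form at x → 0⁺.
Rewrite the product as ln(x) / x^(-3) and apply L'Hôpital, or use the standard hierarchy x^(-3) ≫ |ln x| as x → 0⁺.
The indeterminate product → 0, so the limit = 0.

Final answer: 0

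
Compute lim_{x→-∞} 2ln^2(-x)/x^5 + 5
The quotient is an ∞/∞ indeterminate form as x → -∞.
Compare growth rates of the dominant terms (exponentials ≫ polynomials ≫ logarithms), or apply L'Hôpital's rule; the quotient → 0.
Adding the constant: 0 + 5 = 5. Limit = 5.

Final answer: 5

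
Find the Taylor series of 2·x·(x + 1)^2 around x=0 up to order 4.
2·x^3 + 4·x^2 + 2·x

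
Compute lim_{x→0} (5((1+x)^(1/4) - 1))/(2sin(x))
Both numerator and denominator → 0 as x → 0; this is a 0/0 indeterminate form.
Expand each to leading order near x = 0: numerator ~ 5·x/4, denominator ~ 2·x.
The limit of the ratio is 5/8.

Final answer: 5/8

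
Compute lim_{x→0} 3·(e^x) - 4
Direct substitution at x = 0 gives -1.

Final answer: -1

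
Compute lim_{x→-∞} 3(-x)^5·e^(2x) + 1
The product is a 0·∞ indeterminate form at x → -∞.
Rewrite the product as 3(-x)^5 / e^(-2x) (an ∞/∞ form) and apply L'Hôpital, or use the standard hierarchy e^(2|x|) ≫ |(-x)^5| as x → -∞.
The indeterminate product → 0, so the limit = 1.

Final answer: 1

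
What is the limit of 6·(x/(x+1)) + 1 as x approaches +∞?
Evaluate the dominant behaviour as x → +∞; each term tends to a finite value or vanishes.
Limit = 7.

Final answer: 7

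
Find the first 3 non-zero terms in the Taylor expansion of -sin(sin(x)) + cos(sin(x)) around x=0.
-x^2/2 - x + 1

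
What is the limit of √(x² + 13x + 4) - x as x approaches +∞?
This is an ∞ − ∞ indeterminate form.
Multiply and divide by the conjugate √(x²+13x + 4) + x; the x² terms cancel, leaving (13x + 4)/(√(x²+13x + 4)+x) → 13/2.
Limit = 13/2.

Final answer: 13/2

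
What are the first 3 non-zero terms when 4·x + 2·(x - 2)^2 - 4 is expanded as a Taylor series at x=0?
2·x^2 - 4·x + 4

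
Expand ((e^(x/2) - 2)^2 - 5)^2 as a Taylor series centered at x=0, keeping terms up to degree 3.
-2·x^3/3 + x^2 + 8·x + 16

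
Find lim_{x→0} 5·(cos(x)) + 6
Direct substitution at x = 0 gives 11.

Final answer: 11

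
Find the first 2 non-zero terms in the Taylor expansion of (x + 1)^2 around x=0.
2·x + 1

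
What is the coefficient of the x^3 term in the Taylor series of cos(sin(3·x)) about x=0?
Expand to order 3: cos(sin(3·x)) = 1 - 9·x^2/2 + O(x^4).
The coefficient of x^3 is 0.

Final answer: 0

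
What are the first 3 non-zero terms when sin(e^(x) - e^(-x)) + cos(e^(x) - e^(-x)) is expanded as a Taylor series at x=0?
-2·x^2 + 2·x + 1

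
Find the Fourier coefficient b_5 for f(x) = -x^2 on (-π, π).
b_5 = (1/π) ∫_{-π}^{π} f(x)·sin(5x) dx.
Evaluate the integral (use parity and integration by parts as needed): b_5 = 0.

Final answer: 0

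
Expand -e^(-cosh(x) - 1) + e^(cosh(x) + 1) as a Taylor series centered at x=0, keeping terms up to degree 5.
x^4·(-e^(-2)/12 + e^(2)/6) + x^2·(e^(-2)/2 + e^(2)/2) - e^(-2) + e^(2)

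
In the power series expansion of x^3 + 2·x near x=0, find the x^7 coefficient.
Expand to order 7: x^3 + 2·x = x^3 + 2·x + O(x^8).
The coefficient of x^7 is 0.

Final answer: 0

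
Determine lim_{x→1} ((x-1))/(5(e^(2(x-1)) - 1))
Both numerator and denominator → 0 as x → 1; this is a 0/0 indeterminate form.
Expand each to leading order near x = 1: numerator ~ (x - 1), denominator ~ 10·(x - 1).
The limit of the ratio is 1/10.

Final answer: 1/10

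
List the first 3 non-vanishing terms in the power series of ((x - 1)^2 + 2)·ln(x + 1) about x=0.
3·x^3 - 7·x^2/2 + 3·x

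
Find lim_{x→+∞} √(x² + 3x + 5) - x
This is an ∞ − ∞ indeterminate form.
Multiply and divide by the conjugate √(x²+3x + 5) + x; the x² terms cancel, leaving (3x + 5)/(√(x²+3x + 5)+x) → 3/2.
Limit = 3/2.

Final answer: 3/2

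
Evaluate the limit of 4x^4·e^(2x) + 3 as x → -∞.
The product is a 0·∞ indeterminate form at x → -∞.
Rewrite the product as 4x^4 / e^(-2x) (an ∞/∞ form) and apply L'Hôpital, or use the standard hierarchy e^(2|x|) ≫ |x^4| as x → -∞.
The indeterminate product → 0, so the limit = 3.

Final answer: 3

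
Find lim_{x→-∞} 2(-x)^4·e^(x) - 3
The product is a 0·∞ indeterminate form at x → -∞.
Rewrite the product as 2(-x)^4 / e^(-x) (an ∞/∞ form) and apply L'Hôpital, or use the standard hierarchy e^(|x|) ≫ |(-x)^4| as x → -∞.
The indeterminate product → 0, so the limit = -3.

Final answer: -3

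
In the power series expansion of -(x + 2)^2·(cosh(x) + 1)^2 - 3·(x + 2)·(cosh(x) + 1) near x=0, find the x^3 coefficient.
Expand to order 3: -(x + 2)^2·(cosh(x) + 1)^2 - 3·(x + 2)·(cosh(x) + 1) = -19·x^3/2 - 15·x^2 - 22·x - 28 + O(x^4).
The coefficient of x^3 is -19/2.

Final answer: -19/2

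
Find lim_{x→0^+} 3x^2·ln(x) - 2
The product is a 0·∞ indeterminate form at x → 0⁺.
Rewrite the product as 3·ln(x) / x^(-2) and apply L'Hôpital, or use the standard hierarchy x^(-2) ≫ |ln x| as x → 0⁺.
The indeterminate product → 0, so the limit = -2.

Final answer: -2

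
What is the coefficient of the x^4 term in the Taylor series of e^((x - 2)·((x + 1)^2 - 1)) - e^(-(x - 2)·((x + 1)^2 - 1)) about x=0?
Expand to order 4: e^((x - 2)·((x + 1)^2 - 1)) - e^(-(x - 2)·((x + 1)^2 - 1)) = -58·x^3/3 - 8·x + O(x^5).
The coefficient of x^4 is 0.

Final answer: 0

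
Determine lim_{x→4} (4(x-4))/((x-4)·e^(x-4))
Both numerator and denominator → 0 as x → 4; this is a 0/0 indeterminate form.
Expand each to leading order near x = 4: numerator ~ 4·(x - 4), denominator ~ (x - 4).
The limit of the ratio is 4.

Final answer: 4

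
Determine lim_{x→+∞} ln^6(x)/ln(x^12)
This is an ∞/∞ indeterminate form as x → +∞.
Write ln(x^12) = 12·ln(x), reducing the quotient to ln^5(x)/12 → ∞.
Limit = ∞.

Final answer: ∞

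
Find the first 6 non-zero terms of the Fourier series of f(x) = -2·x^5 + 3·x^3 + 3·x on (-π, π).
(-510 - 4·π^4 + 86·π^2)·sin(x) + (-13·π^2 + 33/2 + 2·π^4)·sin(2·x) + (-4·π^4/3 - 106/81 + 134·π^2/27)·sin(3·x) + (-11·π^2/4 - 15/32 + π^4)·sin(4·x) + (-4·π^4/5 + 474/625 + 46·π^2/25)·sin(5·x) + (-37·π^2/27 - 125/162 + 2·π^4/3)·sin(6·x)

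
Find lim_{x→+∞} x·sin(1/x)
As x → +∞: let u = 1/x → 0⁺; then x·sin(1/x) = 1·sin(u)/u → 1·1 = 1.
Limit = 1.

Final answer: 1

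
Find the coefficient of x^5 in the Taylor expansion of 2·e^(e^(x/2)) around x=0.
Expand to order 5: 2·e^(e^(x/2)) = 13·e·x^5/480 + 5·e·x^4/64 + 5·e·x^3/24 + e·x^2/2 + e·x + 2·e + O(x^6).
The coefficient of x^5 is 13·e/480.

Final answer: 13·e/480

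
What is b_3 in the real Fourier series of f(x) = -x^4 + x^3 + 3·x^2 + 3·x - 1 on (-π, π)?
b_3 = (1/π) ∫_{-π}^{π} f(x)·sin(3x) dx.
Evaluate the integral (use parity and integration by parts as needed): b_3 = 14/9 + 2·π^2/3.

Final answer: 14/9 + 2·π^2/3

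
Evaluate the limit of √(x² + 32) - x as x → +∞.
This is an ∞ − ∞ indeterminate form.
Multiply and divide by the conjugate √(x²+32) + x; the x² terms cancel, leaving 32/(√(x²+32)+x) → 0.
Limit = 0.

Final answer: 0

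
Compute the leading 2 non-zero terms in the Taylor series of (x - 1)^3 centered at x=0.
3·x - 1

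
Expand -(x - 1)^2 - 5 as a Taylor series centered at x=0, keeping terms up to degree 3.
-x^2 + 2·x - 6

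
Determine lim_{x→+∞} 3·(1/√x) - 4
Evaluate the dominant behaviour as x → +∞; each term tends to a finite value or vanishes.
Limit = -4.

Final answer: -4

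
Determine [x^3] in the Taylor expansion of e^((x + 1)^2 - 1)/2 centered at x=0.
Expand to order 3: e^((x + 1)^2 - 1)/2 = 5·x^3/3 + 3·x^2/2 + x + 1/2 + O(x^4).
The coefficient of x^3 is 5/3.

Final answer: 5/3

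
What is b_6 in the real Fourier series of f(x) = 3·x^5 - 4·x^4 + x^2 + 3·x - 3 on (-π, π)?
b_6 = (1/π) ∫_{-π}^{π} f(x)·sin(6x) dx.
Evaluate the integral (use parity and integration by parts as needed): b_6 = -π^4 - 59/54 + 5·π^2/9.

Final answer: -π^4 - 59/54 + 5·π^2/9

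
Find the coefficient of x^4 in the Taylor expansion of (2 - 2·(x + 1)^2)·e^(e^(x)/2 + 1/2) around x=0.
Expand to order 4: (2 - 2·(x + 1)^2)·e^(e^(x)/2 + 1/2) = -5·e·x^4/3 - 5·e·x^3/2 - 4·e·x^2 - 4·e·x + O(x^5).
The coefficient of x^4 is -5·e/3.

Final answer: -5·e/3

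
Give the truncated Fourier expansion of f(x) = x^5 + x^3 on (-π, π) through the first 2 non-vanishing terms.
(-38·π^2 + 2·π^4 + 228)·sin(x) + (-π^4 - 6 + 4·π^2)·sin(2·x)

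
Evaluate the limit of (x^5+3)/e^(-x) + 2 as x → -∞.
The quotient is an ∞/∞ indeterminate form as x → -∞.
Compare growth rates of the dominant terms (exponentials ≫ polynomials ≫ logarithms), or apply L'Hôpital's rule; the quotient → 0.
Adding the constant: 0 + 2 = 2. Limit = 2.

Final answer: 2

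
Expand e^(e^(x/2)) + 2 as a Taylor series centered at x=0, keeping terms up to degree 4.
5·e·x^4/128 + 5·e·x^3/48 + e·x^2/4 + e·x/2 + 2 + e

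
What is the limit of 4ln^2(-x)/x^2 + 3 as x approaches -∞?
The quotient is an ∞/∞ indeterminate form as x → -∞.
Compare growth rates of the dominant terms (exponentials ≫ polynomials ≫ logarithms), or apply L'Hôpital's rule; the quotient → 0.
Adding the constant: 0 + 3 = 3. Limit = 3.

Final answer: 3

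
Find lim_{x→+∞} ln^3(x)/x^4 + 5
The quotient is an ∞/∞ indeterminate form as x → +∞.
The polynomial denominator x^4 dominates the logarithmic numerator (any positive power of x ≫ ln^3(x) as x → ∞), so the quotient → 0.
Adding the constant: 0 + 5 = 5. Limit = 5.

Final answer: 5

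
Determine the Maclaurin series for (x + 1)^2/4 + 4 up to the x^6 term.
x^2/4 + x/2 + 17/4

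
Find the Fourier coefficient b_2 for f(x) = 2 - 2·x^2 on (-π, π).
b_2 = (1/π) ∫_{-π}^{π} f(x)·sin(2x) dx.
Evaluate the integral (use parity and integration by parts as needed): b_2 = 0.

Final answer: 0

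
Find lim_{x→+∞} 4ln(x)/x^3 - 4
The quotient is an ∞/∞ indeterminate form as x → +∞.
The polynomial denominator x^3 dominates the logarithmic numerator (any positive power of x ≫ ln(x) as x → ∞), so the quotient → 0.
Adding the constant: 0 - 4 = -4. Limit = -4.

Final answer: -4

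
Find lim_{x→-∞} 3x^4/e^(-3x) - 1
The quotient is an ∞/∞ indeterminate form as x → -∞.
Compare growth rates of the dominant terms (exponentials ≫ polynomials ≫ logarithms), or apply L'Hôpital's rule; the quotient → 0.
Adding the constant: 0 - 1 = -1. Limit = -1.

Final answer: -1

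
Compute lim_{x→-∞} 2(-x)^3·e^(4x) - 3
The product is a 0·∞ indeterminate form at x → -∞.
Rewrite the product as 2(-x)^3 / e^(-4x) (an ∞/∞ form) and apply L'Hôpital, or use the standard hierarchy e^(4|x|) ≫ |(-x)^3| as x → -∞.
The indeterminate product → 0, so the limit = -3.

Final answer: -3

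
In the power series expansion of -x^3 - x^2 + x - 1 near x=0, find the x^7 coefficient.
Expand to order 7: -x^3 - x^2 + x - 1 = -x^3 - x^2 + x - 1 + O(x^8).
The coefficient of x^7 is 0.

Final answer: 0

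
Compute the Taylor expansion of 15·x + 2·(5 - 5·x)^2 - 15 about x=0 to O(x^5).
50·x^2 - 85·x + 35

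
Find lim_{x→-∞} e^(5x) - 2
Evaluate the dominant behaviour as x → -∞; each term tends to a finite value or vanishes.
Limit = -2.

Final answer: -2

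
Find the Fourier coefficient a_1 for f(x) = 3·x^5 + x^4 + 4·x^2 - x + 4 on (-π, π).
a_1 = (1/π) ∫_{-π}^{π} f(x)·cos(1x) dx.
Evaluate the integral (use parity and integration by parts as needed): a_1 = 32 - 8·π^2.

Final answer: 32 - 8·π^2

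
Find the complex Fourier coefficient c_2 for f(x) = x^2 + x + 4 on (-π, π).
Compute the real Fourier coefficients first: a_2 = 1, b_2 = -1.
Then c_2 = (a_2 − i·b_2)/2 = 1/2 + i/2.

Final answer: 1/2 + i/2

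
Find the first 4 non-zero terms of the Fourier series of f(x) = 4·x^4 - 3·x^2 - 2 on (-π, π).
(204 - 32·π^2)·cos(x) + (-15 + 8·π^2)·cos(2·x) + (100/27 - 32·π^2/9)·cos(3·x) - π^2 - 2 + 4·π^4/5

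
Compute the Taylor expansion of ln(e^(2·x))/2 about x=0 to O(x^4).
x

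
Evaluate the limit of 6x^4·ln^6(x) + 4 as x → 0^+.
The product is a 0·∞ indeterminate form at x → 0⁺.
Rewrite the product as 6·ln^6(x) / x^(-4) and apply L'Hôpital, or use the standard hierarchy x^(-4) ≫ |ln x|^6 as x → 0⁺.
The indeterminate product → 0, so the limit = 4.

Final answer: 4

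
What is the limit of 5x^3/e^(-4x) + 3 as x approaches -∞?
The quotient is an ∞/∞ indeterminate form as x → -∞.
Compare growth rates of the dominant terms (exponentials ≫ polynomials ≫ logarithms), or apply L'Hôpital's rule; the quotient → 0.
Adding the constant: 0 + 3 = 3. Limit = 3.

Final answer: 3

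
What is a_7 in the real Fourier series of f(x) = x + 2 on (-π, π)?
a_7 = (1/π) ∫_{-π}^{π} f(x)·cos(7x) dx.
Evaluate the integral (use parity and integration by parts as needed): a_7 = 0.

Final answer: 0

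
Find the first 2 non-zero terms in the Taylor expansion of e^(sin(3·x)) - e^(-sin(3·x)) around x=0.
-162·x^5/5 + 6·x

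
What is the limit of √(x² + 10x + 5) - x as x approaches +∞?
This is an ∞ − ∞ indeterminate form.
Multiply and divide by the conjugate √(x²+10x + 5) + x; the x² terms cancel, leaving (10x + 5)/(√(x²+10x + 5)+x) → 10/2 = 5.
Limit = 5.

Final answer: 5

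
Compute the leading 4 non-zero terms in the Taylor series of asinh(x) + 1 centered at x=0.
3·x^5/40 - x^3/6 + x + 1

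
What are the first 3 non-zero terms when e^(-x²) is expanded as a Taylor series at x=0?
x^4/2 - x^2 + 1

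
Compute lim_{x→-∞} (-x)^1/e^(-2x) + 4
The quotient is an ∞/∞ indeterminate form as x → -∞.
Compare growth rates of the dominant terms (exponentials ≫ polynomials ≫ logarithms), or apply L'Hôpital's rule; the quotient → 0.
Adding the constant: 0 + 4 = 4. Limit = 4.

Final answer: 4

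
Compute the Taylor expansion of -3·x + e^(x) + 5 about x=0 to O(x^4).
x^3/6 + x^2/2 - 2·x + 6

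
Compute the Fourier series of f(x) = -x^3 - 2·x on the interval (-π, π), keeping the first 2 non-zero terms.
(8 - 2·π^2)·sin(x) + (1/2 + π^2)·sin(2·x)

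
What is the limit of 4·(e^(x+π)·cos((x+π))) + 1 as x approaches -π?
Direct substitution at x = -π gives 5.

Final answer: 5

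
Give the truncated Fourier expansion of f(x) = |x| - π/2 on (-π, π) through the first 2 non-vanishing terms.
-4·cos(x)/π - 4·cos(3·x)/(9·π)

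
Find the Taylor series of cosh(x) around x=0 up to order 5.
x^4/24 + x^2/2 + 1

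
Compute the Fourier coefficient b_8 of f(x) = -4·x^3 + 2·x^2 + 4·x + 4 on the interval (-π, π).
b_8 = (1/π) ∫_{-π}^{π} f(x)·sin(8x) dx.
Evaluate the integral (use parity and integration by parts as needed): b_8 = -35/32 + π^2.

Final answer: -35/32 + π^2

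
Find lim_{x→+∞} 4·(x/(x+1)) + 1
Evaluate the dominant behaviour as x → +∞; each term tends to a finite value or vanishes.
Limit = 5.

Final answer: 5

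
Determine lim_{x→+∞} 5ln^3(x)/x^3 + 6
The quotient is an ∞/∞ indeterminate form as x → +∞.
The polynomial denominator x^3 dominates the logarithmic numerator (any positive power of x ≫ ln^3(x) as x → ∞), so the quotient → 0.
Adding the constant: 0 + 6 = 6. Limit = 6.

Final answer: 6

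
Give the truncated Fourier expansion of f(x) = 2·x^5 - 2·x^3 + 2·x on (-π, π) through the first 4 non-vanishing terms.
(-84·π^2 + 4·π^4 + 508)·sin(x) + (-2·π^4 - 20 + 12·π^2)·sin(2·x) + (-116·π^2/27 + 340/81 + 4·π^4/3)·sin(3·x) + (-π^4 - 59/32 + 9·π^2/4)·sin(4·x)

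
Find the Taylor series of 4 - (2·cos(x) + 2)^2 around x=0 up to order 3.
8·x^2 - 12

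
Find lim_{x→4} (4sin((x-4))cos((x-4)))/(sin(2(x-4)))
Both numerator and denominator → 0 as x → 4; this is a 0/0 indeterminate form.
Expand each to leading order near x = 4: numerator ~ 4·(x - 4), denominator ~ 2·(x - 4).
The limit of the ratio is 2.

Final answer: 2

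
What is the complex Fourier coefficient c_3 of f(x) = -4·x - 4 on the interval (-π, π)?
Compute the real Fourier coefficients first: a_3 = 0, b_3 = -8/3.
Then c_3 = (a_3 − i·b_3)/2 = 4·i/3.

Final answer: 4·i/3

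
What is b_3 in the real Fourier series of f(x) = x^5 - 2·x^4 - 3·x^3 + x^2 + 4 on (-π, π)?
b_3 = (1/π) ∫_{-π}^{π} f(x)·sin(3x) dx.
Evaluate the integral (use parity and integration by parts as needed): b_3 = -94·π^2/27 + 188/81 + 2·π^4/3.

Final answer: -94·π^2/27 + 188/81 + 2·π^4/3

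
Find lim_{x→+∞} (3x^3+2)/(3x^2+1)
This is an ∞/∞ indeterminate form as x → +∞.
Divide numerator and denominator by x^3 and let the lower-order terms vanish; the numerator's degree 3 exceeds the denominator's degree 2, so the quotient diverges.
Limit = ∞.

Final answer: ∞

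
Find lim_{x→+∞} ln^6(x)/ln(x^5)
This is an ∞/∞ indeterminate form as x → +∞.
Write ln(x^5) = 5·ln(x), reducing the quotient to ln^5(x)/5 → ∞.
Limit = ∞.

Final answer: ∞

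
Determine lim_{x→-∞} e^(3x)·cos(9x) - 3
Evaluate the dominant behaviour as x → -∞; each term tends to a finite value or vanishes.
Limit = -3.

Final answer: -3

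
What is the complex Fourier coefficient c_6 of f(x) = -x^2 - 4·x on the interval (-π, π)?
Compute the real Fourier coefficients first: a_6 = -1/9, b_6 = 4/3.
Then c_6 = (a_6 − i·b_6)/2 = -1/18 - 2·i/3.

Final answer: -1/18 - 2·i/3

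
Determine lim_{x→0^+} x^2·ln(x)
This is a 0·∞ indeterminate form at x → 0⁺.
Rewrite the product as ln(x) / x^(-2) and apply L'Hôpital, or use the standard hierarchy x^(-2) ≫ |ln x| as x → 0⁺.
The indeterminate product → 0, so the limit = 0.

Final answer: 0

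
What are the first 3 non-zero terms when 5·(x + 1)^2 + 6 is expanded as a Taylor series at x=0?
5·x^2 + 10·x + 11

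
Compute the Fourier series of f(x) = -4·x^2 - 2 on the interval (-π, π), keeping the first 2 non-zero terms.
16·cos(x) - 4·π^2/3 - 2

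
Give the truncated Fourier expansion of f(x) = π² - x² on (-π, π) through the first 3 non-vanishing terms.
4·cos(x) - cos(2·x) + 2·π^2/3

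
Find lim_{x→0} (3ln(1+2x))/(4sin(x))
Both numerator and denominator → 0 as x → 0; this is a 0/0 indeterminate form.
Expand each to leading order near x = 0: numerator ~ 6·x, denominator ~ 4·x.
The limit of the ratio is 3/2.

Final answer: 3/2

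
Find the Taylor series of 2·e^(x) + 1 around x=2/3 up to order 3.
1 + 2·e^(2/3) + 2·e^(2/3)·(x - 2/3) + e^(2/3)·(x - 2/3)^2 + e^(2/3)·(x - 2/3)^3/3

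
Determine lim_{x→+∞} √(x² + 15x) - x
This is an ∞ − ∞ indeterminate form.
Multiply and divide by the conjugate √(x²+15x) + x; the x² terms cancel, leaving (15x)/(√(x²+15x)+x) → 15/2.
Limit = 15/2.

Final answer: 15/2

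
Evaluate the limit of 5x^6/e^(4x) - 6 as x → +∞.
The quotient is an ∞/∞ indeterminate form as x → +∞.
The exponential denominator e^(4x) dominates the polynomial numerator (e^x ≫ x^6 as x → ∞), so the quotient → 0.
Adding the constant: 0 - 6 = -6. Limit = -6.

Final answer: -6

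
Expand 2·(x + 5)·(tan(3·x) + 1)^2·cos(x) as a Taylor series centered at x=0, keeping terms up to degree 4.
6305·x^4/12 + 167·x^3 + 97·x^2 + 62·x + 10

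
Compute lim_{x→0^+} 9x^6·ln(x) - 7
The product is a 0·∞ indeterminate form at x → 0⁺.
Rewrite the product as 9·ln(x) / x^(-6) and apply L'Hôpital, or use the standard hierarchy x^(-6) ≫ |ln x| as x → 0⁺.
The indeterminate product → 0, so the limit = -7.

Final answer: -7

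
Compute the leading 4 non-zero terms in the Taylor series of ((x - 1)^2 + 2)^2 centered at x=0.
-4·x^3 + 10·x^2 - 12·x + 9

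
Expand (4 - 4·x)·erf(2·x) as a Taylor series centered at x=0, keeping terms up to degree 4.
64·x^4/(3·√(π)) - 64·x^3/(3·√(π)) - 16·x^2/√(π) + 16·x/√(π)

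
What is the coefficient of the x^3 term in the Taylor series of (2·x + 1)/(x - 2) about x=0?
Expand to order 3: (2·x + 1)/(x - 2) = -5·x^3/16 - 5·x^2/8 - 5·x/4 - 1/2 + O(x^4).
The coefficient of x^3 is -5/16.

Final answer: -5/16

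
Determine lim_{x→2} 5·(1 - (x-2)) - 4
Direct substitution at x = 2 gives 1.

Final answer: 1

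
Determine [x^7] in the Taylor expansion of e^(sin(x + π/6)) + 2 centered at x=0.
Expand to order 7: e^(sin(x + π/6)) + 2 = 3617·√(3)·x^7·e^(1/2)/645120 + 1753·x^6·e^(1/2)/46080 + 5·√(3)·x^5·e^(1/2)/768 - 55·x^4·e^(1/2)/384 - 7·√(3)·x^3·e^(1/2)/48 + x^2·e^(1/2)/8 + √(3)·x·e^(1/2)/2 + e^(1/2) + 2 + O(x^8).
The coefficient of x^7 is 3617·√(3)·e^(1/2)/645120.

Final answer: 3617·√(3)·e^(1/2)/645120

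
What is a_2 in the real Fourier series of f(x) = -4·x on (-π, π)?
a_2 = (1/π) ∫_{-π}^{π} f(x)·cos(2x) dx.
Evaluate the integral (use parity and integration by parts as needed): a_2 = 0.

Final answer: 0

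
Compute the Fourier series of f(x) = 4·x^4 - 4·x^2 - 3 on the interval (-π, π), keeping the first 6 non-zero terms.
(208 - 32·π^2)·cos(x) + (-16 + 8·π^2)·cos(2·x) + (112/27 - 32·π^2/9)·cos(3·x) + (-7/4 + 2·π^2)·cos(4·x) + (592/625 - 32·π^2/25)·cos(5·x) - 4·π^2/3 - 3 + 4·π^4/5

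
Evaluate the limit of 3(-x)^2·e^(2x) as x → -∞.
This is a 0·∞ indeterminate form at x → -∞.
Rewrite the product as 3(-x)^2 / e^(-2x) (an ∞/∞ form) and apply L'Hôpital, or use the standard hierarchy e^(2|x|) ≫ |(-x)^2| as x → -∞.
The indeterminate product → 0, so the limit = 0.

Final answer: 0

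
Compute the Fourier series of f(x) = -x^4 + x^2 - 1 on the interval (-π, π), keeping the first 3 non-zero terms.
(-52 + 8·π^2)·cos(x) + (4 - 2·π^2)·cos(2·x) - π^4/5 - 1 + π^2/3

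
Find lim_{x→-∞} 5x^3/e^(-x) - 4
The quotient is an ∞/∞ indeterminate form as x → -∞.
Compare growth rates of the dominant terms (exponentials ≫ polynomials ≫ logarithms), or apply L'Hôpital's rule; the quotient → 0.
Adding the constant: 0 - 4 = -4. Limit = -4.

Final answer: -4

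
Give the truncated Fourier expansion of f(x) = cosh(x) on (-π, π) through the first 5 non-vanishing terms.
-cos(x)·sinh(π)/π + 2·cos(2·x)·sinh(π)/(5·π) - cos(3·x)·sinh(π)/(5·π) + 2·cos(4·x)·sinh(π)/(17·π) + sinh(π)/π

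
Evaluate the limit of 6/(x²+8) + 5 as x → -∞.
Evaluate the dominant behaviour as x → -∞; each term tends to a finite value or vanishes.
Limit = 5.

Final answer: 5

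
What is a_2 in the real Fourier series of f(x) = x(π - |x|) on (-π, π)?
a_2 = (1/π) ∫_{-π}^{π} f(x)·cos(2x) dx.
Evaluate the integral (use parity and integration by parts as needed): a_2 = 0.

Final answer: 0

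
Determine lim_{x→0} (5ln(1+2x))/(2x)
Both numerator and denominator → 0 as x → 0; this is a 0/0 indeterminate form.
Expand each to leading order near x = 0: numerator ~ 10·x, denominator ~ 2·x.
The limit of the ratio is 5.

Final answer: 5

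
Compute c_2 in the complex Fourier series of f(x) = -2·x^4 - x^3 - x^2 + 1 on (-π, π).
Compute the real Fourier coefficients first: a_2 = 5 - 4·π^2, b_2 = -3/2 + π^2.
Then c_2 = (a_2 − i·b_2)/2 = -2·π^2 + 5/2 - i·π^2/2 + 3·i/4.

Final answer: -2·π^2 + 5/2 - i·π^2/2 + 3·i/4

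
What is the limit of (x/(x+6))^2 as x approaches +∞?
As x → +∞: x/(x+6) = 1/(1 + 6/x) → 1, and the 2nd power of a limit-1 base also → 1.
Limit = 1.

Final answer: 1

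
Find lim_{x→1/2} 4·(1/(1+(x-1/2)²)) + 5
Direct substitution at x = 1/2 gives 9.

Final answer: 9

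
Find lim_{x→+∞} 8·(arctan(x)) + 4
Evaluate the dominant behaviour as x → +∞; each term tends to a finite value or vanishes.
Limit = 4 + 4·π.

Final answer: 4 + 4·π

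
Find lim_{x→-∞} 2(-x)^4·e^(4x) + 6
The product is a 0·∞ indeterminate form at x → -∞.
Rewrite the product as 2(-x)^4 / e^(-4x) (an ∞/∞ form) and apply L'Hôpital, or use the standard hierarchy e^(4|x|) ≫ |(-x)^4| as x → -∞.
The indeterminate product → 0, so the limit = 6.

Final answer: 6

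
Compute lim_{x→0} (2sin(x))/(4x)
Both numerator and denominator → 0 as x → 0; this is a 0/0 indeterminate form.
Expand each to leading order near x = 0: numerator ~ 2·x, denominator ~ 4·x.
The limit of the ratio is 1/2.

Final answer: 1/2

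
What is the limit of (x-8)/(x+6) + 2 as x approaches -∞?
Evaluate the dominant behaviour as x → -∞; each term tends to a finite value or vanishes.
Limit = 3.

Final answer: 3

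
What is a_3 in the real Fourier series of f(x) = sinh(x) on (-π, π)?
a_3 = (1/π) ∫_{-π}^{π} f(x)·cos(3x) dx.
Evaluate the integral (use parity and integration by parts as needed): a_3 = 0.

Final answer: 0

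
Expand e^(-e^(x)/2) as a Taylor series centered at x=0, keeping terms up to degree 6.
-5·x^6·e^(-1/2)/9216 + 23·x^5·e^(-1/2)/3840 + 3·x^4·e^(-1/2)/128 + x^3·e^(-1/2)/48 - x^2·e^(-1/2)/8 - x·e^(-1/2)/2 + e^(-1/2)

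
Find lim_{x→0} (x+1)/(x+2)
Direct substitution at x = 0 gives 1/2.

Final answer: 1/2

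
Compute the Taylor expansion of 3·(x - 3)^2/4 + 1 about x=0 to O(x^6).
3·x^2/4 - 9·x/2 + 31/4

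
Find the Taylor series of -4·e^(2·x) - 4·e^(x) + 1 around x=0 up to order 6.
-13·x^6/36 - 11·x^5/10 - 17·x^4/6 - 6·x^3 - 10·x^2 - 12·x - 7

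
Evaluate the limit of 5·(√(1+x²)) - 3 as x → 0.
Direct substitution at x = 0 gives 2.

Final answer: 2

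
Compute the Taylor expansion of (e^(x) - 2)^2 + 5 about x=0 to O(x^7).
x^6/12 + 7·x^5/30 + x^4/2 + 2·x^3/3 - 2·x + 6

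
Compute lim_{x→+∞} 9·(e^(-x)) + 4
Evaluate the dominant behaviour as x → +∞; each term tends to a finite value or vanishes.
Limit = 4.

Final answer: 4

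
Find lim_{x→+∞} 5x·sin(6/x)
As x → +∞: let u = 6/x → 0⁺; then 5·x·sin(6/x) = 5·6·sin(u)/u → 5·6·1 = 30.
Limit = 30.

Final answer: 30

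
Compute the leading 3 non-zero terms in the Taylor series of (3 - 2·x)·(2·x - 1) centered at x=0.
-4·x^2 + 8·x - 3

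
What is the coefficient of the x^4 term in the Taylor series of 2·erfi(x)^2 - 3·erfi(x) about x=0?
Expand to order 4: 2·erfi(x)^2 - 3·erfi(x) = 16·x^4/(3·π) - 2·x^3/√(π) + 8·x^2/π - 6·x/√(π) + O(x^5).
The coefficient of x^4 is 16/(3·π).

Final answer: 16/(3·π)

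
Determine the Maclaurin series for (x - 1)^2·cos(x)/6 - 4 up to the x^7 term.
x^7/2160 + 29·x^6/4320 - x^5/72 - 11·x^4/144 + x^3/6 + x^2/12 - x/3 - 23/6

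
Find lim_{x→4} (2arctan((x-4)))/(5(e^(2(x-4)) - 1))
Both numerator and denominator → 0 as x → 4; this is a 0/0 indeterminate form.
Expand each to leading order near x = 4: numerator ~ 2·(x - 4), denominator ~ 10·(x - 4).
The limit of the ratio is 1/5.

Final answer: 1/5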